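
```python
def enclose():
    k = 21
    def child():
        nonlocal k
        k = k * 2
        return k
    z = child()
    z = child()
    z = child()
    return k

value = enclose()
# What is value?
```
168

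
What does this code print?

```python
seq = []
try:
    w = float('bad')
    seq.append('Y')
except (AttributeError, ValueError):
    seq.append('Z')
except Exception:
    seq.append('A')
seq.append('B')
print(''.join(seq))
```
ZB

ValueError matches tuple containing it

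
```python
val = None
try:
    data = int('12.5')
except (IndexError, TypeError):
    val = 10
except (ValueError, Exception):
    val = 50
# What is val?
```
50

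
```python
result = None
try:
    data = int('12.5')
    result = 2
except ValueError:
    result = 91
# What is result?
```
91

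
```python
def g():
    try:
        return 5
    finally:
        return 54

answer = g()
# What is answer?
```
54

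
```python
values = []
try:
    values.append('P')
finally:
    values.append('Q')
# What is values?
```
['P', 'Q']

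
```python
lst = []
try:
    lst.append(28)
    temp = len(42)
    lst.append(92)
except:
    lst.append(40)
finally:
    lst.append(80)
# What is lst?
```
[28, 40, 80]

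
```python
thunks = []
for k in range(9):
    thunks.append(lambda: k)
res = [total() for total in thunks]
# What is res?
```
[8, 8, 8, 8, 8, 8, 8, 8, 8]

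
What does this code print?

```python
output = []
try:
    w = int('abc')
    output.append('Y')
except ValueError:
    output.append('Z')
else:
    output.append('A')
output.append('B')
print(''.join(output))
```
ZB

else block skipped when exception is caught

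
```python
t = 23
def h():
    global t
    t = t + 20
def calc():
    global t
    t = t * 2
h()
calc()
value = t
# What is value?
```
86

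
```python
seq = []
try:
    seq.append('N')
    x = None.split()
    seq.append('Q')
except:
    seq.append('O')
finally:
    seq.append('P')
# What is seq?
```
['N', 'O', 'P']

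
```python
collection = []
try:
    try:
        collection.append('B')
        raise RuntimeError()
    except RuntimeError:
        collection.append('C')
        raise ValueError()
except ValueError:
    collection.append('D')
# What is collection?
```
['B', 'C', 'D']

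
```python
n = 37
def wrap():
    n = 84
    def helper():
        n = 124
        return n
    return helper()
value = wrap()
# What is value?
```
124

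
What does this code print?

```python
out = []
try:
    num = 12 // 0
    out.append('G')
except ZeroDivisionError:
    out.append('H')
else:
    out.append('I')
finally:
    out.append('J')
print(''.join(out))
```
HJ

Exception: except runs, else skipped, finally runs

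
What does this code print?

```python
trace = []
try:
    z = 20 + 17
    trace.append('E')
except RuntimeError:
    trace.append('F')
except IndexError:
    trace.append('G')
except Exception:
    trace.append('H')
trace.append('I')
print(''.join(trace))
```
EI

No exception, try block completes normally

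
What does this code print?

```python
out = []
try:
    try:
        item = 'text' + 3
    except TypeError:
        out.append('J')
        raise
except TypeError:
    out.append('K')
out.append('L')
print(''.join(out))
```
JKL

raise without argument re-raises current exception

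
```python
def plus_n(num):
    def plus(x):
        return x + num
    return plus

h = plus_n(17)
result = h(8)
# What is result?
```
25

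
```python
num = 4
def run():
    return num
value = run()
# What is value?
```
4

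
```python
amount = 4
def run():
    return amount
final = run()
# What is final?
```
4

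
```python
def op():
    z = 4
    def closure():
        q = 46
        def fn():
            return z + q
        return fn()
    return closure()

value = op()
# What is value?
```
50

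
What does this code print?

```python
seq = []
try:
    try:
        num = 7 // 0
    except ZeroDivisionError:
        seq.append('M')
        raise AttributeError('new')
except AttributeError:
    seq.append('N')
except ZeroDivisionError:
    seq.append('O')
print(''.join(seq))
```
MN

New AttributeError raised, caught by outer AttributeError handler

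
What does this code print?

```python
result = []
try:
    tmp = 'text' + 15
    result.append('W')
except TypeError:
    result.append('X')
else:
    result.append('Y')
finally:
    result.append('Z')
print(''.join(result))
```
XZ

Exception: except runs, else skipped, finally runs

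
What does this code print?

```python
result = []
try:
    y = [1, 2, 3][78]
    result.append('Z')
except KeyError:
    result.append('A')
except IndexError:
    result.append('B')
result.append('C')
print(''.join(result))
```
BC

IndexError is caught by its specific handler, not KeyError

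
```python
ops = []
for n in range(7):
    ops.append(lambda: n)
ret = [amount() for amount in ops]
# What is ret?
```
[6, 6, 6, 6, 6, 6, 6]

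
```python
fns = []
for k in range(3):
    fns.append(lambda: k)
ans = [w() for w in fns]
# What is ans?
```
[2, 2, 2]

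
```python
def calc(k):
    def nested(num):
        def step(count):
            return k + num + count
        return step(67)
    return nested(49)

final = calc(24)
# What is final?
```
140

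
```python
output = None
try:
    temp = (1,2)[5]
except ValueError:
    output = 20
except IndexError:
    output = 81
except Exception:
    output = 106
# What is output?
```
81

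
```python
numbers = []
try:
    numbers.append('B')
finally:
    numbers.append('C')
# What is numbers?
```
['B', 'C']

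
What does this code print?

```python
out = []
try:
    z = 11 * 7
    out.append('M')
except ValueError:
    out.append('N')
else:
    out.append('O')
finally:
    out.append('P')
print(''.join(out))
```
MOP

else runs before finally when no exception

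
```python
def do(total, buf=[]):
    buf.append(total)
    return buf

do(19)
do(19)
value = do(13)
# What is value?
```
[19, 19, 13]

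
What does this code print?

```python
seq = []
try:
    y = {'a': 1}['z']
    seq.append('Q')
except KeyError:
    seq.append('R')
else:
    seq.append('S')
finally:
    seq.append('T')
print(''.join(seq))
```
RT

Exception: except runs, else skipped, finally runs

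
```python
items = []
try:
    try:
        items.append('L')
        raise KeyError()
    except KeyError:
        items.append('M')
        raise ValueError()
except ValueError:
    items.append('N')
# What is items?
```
['L', 'M', 'N']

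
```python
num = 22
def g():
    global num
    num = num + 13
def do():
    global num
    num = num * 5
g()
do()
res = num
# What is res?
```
175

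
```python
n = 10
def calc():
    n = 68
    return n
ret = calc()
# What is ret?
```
68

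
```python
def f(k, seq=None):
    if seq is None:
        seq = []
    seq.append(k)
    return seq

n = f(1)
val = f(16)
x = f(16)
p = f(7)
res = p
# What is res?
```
[7]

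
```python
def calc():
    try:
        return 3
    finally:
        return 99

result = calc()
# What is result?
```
99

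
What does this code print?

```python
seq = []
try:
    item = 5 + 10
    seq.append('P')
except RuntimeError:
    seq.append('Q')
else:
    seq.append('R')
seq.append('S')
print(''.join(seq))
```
PRS

else block runs when no exception occurs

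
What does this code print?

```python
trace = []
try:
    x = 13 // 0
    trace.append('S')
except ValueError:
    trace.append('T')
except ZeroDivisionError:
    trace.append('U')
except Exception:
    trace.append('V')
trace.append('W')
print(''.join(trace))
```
UW

ZeroDivisionError matches before generic Exception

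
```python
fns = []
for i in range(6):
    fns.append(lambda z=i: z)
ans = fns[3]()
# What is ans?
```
3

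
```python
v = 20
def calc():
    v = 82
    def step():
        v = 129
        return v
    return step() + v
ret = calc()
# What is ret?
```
211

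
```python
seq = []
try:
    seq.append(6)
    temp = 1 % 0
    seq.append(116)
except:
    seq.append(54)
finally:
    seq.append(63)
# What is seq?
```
[6, 54, 63]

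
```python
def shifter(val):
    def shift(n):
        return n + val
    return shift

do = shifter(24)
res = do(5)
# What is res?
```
29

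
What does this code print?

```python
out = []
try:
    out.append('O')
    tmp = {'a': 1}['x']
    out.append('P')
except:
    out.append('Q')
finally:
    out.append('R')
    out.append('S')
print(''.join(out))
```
OQRS

Code before exception runs, then except, then all of finally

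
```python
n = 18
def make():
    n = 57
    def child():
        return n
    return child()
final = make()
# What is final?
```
57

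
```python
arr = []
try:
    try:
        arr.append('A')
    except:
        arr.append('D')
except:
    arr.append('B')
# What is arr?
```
['A']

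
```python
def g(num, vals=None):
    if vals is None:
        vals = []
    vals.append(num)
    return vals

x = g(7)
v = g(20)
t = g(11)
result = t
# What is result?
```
[11]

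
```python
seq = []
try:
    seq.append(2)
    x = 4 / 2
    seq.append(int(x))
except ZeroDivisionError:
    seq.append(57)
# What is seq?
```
[2, 2]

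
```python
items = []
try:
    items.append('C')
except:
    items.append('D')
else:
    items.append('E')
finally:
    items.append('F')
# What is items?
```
['C', 'E', 'F']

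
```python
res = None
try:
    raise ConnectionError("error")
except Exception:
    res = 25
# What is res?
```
25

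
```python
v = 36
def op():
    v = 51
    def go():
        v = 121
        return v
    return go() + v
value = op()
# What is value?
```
172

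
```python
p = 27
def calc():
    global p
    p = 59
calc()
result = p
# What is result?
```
59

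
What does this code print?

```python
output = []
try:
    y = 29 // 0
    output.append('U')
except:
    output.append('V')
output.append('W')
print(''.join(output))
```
VW

Exception raised in try, caught by bare except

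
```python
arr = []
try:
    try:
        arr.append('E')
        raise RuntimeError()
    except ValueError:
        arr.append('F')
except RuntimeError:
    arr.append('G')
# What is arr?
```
['E', 'G']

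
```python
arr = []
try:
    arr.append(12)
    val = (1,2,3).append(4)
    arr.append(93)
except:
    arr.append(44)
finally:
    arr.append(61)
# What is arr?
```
[12, 44, 61]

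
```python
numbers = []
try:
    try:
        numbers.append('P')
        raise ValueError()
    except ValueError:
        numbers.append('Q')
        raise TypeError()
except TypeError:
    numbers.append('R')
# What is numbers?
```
['P', 'Q', 'R']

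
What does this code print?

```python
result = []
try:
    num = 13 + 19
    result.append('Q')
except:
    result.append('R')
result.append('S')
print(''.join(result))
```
QS

No exception, try block completes normally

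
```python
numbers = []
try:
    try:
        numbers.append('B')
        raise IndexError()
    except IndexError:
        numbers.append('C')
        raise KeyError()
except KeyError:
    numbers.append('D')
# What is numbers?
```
['B', 'C', 'D']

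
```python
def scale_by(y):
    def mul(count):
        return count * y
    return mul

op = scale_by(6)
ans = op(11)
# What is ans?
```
66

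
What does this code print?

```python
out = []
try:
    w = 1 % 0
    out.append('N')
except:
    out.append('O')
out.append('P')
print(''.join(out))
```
OP

Exception raised in try, caught by bare except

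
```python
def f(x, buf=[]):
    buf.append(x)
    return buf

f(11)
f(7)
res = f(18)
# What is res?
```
[11, 7, 18]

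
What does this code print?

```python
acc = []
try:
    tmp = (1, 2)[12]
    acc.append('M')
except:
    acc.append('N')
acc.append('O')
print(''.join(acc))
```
NO

Exception raised in try, caught by bare except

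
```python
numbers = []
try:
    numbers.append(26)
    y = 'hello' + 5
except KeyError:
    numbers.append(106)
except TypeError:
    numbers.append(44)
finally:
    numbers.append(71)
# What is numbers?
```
[26, 44, 71]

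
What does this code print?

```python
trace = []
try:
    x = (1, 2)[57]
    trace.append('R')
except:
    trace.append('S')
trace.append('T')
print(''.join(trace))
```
ST

Exception raised in try, caught by bare except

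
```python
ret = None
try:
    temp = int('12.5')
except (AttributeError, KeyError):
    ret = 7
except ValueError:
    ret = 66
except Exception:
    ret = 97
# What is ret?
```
66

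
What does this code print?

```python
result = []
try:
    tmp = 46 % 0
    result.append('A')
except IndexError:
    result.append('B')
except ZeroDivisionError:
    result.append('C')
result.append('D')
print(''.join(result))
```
CD

ZeroDivisionError is caught by its specific handler, not IndexError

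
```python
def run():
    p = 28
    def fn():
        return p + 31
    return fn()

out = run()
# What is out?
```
59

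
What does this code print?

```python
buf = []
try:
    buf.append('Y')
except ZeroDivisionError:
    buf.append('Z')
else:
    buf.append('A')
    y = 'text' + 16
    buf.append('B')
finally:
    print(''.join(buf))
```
YA

Try succeeds, else appends 'A', TypeError in else is uncaught, finally prints before exception propagates ('B' never appended)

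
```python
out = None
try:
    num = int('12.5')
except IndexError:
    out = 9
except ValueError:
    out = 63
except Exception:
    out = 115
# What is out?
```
63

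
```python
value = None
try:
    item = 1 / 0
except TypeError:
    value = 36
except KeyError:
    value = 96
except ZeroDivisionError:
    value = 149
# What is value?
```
149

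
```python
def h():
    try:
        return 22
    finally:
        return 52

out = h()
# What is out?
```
52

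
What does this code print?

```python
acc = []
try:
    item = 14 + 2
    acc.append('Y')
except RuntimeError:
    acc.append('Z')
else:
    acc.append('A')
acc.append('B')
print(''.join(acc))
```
YAB

else block runs when no exception occurs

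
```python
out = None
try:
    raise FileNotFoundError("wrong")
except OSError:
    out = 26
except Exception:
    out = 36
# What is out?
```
26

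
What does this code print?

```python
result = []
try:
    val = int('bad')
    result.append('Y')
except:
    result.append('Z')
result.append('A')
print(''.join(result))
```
ZA

Exception raised in try, caught by bare except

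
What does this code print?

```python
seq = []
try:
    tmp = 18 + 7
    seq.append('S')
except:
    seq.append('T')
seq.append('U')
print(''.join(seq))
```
SU

No exception, try block completes normally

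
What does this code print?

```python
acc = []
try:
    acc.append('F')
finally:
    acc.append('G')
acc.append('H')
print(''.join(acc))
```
FGH

try/finally without except, no exception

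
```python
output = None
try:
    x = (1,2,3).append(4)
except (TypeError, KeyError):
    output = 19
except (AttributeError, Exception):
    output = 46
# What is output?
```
46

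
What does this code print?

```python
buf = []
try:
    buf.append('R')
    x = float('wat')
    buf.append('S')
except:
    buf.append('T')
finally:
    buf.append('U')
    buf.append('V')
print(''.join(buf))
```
RTUV

Code before exception runs, then except, then all of finally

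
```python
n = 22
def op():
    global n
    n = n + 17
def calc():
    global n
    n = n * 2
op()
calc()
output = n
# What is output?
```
78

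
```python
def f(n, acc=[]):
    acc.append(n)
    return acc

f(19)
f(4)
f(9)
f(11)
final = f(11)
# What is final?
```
[19, 4, 9, 11, 11]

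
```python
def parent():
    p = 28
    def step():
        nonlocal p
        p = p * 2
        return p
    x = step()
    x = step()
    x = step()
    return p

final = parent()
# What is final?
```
224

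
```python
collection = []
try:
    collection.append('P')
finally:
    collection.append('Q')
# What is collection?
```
['P', 'Q']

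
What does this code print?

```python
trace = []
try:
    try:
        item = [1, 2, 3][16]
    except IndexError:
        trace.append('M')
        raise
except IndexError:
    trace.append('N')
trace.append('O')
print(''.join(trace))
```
MNO

raise without argument re-raises current exception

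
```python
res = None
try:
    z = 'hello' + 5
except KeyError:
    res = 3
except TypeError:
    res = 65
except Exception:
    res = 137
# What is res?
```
65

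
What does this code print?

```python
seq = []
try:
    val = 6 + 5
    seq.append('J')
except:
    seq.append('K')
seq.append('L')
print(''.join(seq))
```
JL

No exception, try block completes normally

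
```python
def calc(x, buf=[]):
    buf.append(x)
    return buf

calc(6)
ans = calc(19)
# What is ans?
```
[6, 19]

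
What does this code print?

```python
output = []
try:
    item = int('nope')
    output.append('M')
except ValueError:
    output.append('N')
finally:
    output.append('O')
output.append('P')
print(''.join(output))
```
NOP

finally always runs, even after exception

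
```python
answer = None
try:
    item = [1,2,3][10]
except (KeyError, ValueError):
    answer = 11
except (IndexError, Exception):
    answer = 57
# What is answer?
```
57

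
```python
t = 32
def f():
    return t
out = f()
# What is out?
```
32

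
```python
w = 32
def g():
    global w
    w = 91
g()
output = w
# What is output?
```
91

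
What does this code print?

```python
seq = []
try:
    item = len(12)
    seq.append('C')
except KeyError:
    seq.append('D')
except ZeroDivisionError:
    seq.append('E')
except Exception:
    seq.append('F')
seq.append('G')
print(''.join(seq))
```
FG

TypeError not specifically caught, falls to Exception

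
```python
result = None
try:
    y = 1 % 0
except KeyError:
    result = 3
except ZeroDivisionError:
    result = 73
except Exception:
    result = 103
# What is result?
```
73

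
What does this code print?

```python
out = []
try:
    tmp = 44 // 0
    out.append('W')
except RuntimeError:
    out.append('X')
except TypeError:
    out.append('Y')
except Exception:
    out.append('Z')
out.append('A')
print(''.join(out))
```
ZA

ZeroDivisionError not specifically caught, falls to Exception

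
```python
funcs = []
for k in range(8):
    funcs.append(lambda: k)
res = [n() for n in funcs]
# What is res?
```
[7, 7, 7, 7, 7, 7, 7, 7]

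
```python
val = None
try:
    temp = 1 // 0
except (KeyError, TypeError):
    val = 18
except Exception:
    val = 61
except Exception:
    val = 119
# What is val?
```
61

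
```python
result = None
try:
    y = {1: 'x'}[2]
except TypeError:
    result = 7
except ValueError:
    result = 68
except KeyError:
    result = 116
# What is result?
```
116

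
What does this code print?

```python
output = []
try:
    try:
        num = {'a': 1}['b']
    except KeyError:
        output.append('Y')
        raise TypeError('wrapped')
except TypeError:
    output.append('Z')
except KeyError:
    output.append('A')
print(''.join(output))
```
YZ

New TypeError raised, caught by outer TypeError handler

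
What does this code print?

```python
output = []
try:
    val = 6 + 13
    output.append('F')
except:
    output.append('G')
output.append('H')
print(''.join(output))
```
FH

No exception, try block completes normally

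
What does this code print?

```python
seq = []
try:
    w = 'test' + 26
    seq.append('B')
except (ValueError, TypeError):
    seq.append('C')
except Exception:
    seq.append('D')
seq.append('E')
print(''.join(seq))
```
CE

TypeError matches tuple containing it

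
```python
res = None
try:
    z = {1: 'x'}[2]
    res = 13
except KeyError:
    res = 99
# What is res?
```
99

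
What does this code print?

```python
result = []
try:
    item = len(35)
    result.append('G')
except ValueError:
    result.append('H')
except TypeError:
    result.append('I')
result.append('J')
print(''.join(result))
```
IJ

TypeError is caught by its specific handler, not ValueError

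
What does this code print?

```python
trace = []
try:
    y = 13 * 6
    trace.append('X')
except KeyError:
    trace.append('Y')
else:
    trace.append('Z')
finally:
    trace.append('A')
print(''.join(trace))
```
XZA

else runs before finally when no exception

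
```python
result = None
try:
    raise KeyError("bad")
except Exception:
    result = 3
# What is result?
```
3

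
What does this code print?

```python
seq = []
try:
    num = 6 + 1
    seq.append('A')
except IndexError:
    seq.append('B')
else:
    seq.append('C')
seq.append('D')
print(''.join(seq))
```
ACD

else block runs when no exception occurs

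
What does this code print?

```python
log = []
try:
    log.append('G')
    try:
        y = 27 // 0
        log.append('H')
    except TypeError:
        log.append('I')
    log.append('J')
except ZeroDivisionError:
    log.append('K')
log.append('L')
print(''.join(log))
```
GKL

Inner handler doesn't match, propagates to outer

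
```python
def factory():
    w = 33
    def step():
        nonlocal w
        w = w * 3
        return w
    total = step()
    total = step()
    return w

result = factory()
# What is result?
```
297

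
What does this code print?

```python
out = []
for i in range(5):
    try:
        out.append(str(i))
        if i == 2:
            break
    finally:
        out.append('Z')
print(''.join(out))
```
0Z1Z2Z

finally runs even when breaking out of loop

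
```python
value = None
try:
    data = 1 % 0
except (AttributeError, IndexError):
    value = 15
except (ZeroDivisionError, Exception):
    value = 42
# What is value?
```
42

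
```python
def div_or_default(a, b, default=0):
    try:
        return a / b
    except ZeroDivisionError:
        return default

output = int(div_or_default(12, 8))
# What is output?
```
1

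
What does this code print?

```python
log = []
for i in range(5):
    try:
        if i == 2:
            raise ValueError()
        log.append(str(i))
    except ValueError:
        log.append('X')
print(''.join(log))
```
01X34

Exception on i=2 caught, loop continues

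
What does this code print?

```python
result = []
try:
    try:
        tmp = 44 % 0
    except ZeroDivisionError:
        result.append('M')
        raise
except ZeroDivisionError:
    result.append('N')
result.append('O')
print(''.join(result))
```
MNO

raise without argument re-raises current exception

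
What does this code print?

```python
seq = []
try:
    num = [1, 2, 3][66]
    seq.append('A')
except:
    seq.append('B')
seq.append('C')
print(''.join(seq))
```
BC

Exception raised in try, caught by bare except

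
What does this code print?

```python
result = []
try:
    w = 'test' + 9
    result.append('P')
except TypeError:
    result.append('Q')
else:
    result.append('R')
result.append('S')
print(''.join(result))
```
QS

else block skipped when exception is caught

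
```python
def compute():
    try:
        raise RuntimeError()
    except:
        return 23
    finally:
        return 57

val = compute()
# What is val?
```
57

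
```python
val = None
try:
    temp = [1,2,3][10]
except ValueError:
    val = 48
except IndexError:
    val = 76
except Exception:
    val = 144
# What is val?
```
76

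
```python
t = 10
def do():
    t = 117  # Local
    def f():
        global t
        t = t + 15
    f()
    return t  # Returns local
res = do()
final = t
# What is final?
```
25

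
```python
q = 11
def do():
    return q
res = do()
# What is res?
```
11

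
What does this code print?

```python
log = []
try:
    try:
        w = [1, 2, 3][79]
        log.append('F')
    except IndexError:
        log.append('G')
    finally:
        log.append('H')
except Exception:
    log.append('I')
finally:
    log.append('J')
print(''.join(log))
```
GHJ

Both finally blocks run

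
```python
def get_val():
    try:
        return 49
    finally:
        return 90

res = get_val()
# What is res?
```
90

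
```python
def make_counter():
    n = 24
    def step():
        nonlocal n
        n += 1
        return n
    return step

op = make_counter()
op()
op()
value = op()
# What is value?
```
27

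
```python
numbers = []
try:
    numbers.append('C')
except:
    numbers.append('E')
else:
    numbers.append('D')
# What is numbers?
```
['C', 'D']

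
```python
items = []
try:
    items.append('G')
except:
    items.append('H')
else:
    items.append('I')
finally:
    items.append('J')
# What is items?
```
['G', 'I', 'J']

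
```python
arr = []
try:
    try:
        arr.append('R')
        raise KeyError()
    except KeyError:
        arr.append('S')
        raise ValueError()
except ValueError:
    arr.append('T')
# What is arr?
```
['R', 'S', 'T']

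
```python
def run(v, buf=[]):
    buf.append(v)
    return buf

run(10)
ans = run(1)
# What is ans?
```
[10, 1]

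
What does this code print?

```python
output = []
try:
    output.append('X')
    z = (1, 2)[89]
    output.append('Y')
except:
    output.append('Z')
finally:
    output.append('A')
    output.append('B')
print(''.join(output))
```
XZAB

Code before exception runs, then except, then all of finally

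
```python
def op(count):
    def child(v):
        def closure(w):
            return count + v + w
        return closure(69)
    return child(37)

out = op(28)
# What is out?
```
134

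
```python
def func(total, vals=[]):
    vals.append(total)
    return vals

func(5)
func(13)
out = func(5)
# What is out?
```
[5, 13, 5]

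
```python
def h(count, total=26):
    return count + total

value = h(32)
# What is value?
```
58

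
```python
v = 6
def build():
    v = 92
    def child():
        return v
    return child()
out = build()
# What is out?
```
92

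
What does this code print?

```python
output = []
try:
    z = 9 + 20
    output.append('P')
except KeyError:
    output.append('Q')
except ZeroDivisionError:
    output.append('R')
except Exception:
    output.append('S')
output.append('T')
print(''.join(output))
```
PT

No exception, try block completes normally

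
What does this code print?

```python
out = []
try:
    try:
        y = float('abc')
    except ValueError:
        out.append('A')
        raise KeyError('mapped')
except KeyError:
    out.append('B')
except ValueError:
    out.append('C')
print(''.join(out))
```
AB

New KeyError raised, caught by outer KeyError handler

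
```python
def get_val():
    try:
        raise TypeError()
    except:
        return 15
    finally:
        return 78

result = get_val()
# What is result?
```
78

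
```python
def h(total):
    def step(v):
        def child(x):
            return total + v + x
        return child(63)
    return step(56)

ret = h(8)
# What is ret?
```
127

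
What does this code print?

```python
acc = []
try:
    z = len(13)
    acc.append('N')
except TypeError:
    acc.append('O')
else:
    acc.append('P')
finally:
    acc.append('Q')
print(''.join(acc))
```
OQ

Exception: except runs, else skipped, finally runs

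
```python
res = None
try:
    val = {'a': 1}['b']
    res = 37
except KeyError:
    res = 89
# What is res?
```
89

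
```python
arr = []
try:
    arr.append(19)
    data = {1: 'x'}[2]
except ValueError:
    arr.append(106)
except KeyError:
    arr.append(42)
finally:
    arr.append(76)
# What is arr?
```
[19, 42, 76]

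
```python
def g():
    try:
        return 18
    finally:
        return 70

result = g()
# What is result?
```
70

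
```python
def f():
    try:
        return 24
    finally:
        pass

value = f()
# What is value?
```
24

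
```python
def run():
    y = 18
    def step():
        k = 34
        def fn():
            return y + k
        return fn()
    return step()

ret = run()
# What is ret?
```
52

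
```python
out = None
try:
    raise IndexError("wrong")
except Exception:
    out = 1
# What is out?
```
1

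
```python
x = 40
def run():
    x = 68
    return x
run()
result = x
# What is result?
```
40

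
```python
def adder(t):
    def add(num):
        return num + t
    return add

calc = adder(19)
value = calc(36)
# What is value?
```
55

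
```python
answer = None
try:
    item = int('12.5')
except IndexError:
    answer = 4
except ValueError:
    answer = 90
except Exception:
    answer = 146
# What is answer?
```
90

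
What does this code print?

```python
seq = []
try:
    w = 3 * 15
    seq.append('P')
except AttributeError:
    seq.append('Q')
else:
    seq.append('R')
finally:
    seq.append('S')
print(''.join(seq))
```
PRS

else runs before finally when no exception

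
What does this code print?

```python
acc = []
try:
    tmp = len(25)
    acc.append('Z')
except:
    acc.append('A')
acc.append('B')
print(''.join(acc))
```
AB

Exception raised in try, caught by bare except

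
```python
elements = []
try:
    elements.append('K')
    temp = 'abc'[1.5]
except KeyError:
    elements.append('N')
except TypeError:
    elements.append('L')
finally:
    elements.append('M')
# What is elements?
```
['K', 'L', 'M']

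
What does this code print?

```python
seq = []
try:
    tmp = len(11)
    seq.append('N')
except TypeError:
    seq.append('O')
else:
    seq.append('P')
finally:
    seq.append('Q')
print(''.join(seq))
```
OQ

Exception: except runs, else skipped, finally runs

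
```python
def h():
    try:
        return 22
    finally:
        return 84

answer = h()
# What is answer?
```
84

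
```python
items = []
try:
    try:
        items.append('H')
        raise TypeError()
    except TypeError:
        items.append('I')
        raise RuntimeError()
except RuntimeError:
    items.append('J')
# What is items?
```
['H', 'I', 'J']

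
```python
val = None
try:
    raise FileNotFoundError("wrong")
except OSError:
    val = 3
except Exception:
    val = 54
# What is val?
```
3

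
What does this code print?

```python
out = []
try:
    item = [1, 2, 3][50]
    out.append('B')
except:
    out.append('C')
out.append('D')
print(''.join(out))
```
CD

Exception raised in try, caught by bare except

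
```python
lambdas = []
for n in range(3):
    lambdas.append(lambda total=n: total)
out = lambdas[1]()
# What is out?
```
1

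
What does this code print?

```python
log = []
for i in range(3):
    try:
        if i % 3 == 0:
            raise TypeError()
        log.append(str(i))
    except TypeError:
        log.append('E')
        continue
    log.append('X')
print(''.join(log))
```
E1X2X

continue in except skips rest of loop body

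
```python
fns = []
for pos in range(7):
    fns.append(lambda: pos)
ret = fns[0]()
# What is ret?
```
6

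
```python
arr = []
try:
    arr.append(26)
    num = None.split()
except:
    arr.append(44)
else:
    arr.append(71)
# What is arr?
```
[26, 44]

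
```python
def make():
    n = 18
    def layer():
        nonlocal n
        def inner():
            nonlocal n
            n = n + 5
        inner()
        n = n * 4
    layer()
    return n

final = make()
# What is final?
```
92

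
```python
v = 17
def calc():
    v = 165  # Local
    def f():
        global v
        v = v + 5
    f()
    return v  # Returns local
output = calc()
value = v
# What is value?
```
22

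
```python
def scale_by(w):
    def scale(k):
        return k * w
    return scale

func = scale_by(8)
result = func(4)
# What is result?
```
32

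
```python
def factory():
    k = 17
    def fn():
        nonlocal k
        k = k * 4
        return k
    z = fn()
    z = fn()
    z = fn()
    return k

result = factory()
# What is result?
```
1088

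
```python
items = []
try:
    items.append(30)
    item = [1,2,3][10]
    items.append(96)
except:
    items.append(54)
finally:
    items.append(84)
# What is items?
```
[30, 54, 84]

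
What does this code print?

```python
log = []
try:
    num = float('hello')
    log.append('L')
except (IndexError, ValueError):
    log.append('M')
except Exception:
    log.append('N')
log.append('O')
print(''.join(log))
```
MO

ValueError matches tuple containing it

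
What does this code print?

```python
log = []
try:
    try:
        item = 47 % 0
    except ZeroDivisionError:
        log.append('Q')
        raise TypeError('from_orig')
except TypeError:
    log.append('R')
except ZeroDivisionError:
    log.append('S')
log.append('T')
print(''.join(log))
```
QRT

TypeError raised and caught, original ZeroDivisionError not re-raised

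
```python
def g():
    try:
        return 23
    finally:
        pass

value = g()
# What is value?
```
23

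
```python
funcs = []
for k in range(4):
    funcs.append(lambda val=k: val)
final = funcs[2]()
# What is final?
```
2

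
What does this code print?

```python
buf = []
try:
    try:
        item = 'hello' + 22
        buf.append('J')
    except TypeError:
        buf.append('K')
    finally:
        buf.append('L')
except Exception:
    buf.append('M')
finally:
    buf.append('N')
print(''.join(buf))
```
KLN

Both finally blocks run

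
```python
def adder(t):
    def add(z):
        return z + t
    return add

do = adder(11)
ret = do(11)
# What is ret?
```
22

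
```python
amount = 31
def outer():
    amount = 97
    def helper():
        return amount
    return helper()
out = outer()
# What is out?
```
97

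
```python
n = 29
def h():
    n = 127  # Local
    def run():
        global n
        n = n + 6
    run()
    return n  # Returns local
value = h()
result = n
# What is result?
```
35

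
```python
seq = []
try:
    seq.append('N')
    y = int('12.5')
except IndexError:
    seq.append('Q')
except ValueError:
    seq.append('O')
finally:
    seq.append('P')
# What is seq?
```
['N', 'O', 'P']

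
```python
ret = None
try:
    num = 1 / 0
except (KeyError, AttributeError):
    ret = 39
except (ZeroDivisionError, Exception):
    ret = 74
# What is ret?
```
74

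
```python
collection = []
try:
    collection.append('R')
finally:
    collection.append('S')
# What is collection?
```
['R', 'S']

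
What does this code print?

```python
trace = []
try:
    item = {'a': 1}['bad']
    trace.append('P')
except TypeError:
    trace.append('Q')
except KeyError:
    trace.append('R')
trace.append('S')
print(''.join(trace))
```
RS

KeyError is caught by its specific handler, not TypeError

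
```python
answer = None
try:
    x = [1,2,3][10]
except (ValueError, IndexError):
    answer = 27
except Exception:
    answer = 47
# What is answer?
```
27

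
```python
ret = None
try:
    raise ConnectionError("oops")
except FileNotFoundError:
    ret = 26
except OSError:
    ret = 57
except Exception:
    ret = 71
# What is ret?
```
57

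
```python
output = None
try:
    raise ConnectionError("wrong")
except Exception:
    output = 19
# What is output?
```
19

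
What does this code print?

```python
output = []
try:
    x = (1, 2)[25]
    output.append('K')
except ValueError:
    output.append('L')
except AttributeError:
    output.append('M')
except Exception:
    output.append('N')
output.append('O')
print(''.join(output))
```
NO

IndexError not specifically caught, falls to Exception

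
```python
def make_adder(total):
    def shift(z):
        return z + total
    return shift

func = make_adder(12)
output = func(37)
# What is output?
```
49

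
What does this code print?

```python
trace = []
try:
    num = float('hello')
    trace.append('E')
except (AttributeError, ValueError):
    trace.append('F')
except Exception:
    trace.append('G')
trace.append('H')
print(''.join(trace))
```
FH

ValueError matches tuple containing it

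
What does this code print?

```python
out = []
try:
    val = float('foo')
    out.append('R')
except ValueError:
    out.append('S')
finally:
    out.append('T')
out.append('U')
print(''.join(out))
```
STU

finally always runs, even after exception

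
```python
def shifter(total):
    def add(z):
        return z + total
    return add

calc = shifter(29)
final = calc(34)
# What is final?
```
63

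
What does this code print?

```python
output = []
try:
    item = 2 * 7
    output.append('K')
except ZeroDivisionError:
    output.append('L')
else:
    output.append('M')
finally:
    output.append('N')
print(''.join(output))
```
KMN

else runs before finally when no exception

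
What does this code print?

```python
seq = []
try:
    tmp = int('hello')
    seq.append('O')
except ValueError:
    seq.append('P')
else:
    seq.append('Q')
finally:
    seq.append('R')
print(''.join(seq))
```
PR

Exception: except runs, else skipped, finally runs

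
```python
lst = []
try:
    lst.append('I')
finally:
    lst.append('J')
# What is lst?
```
['I', 'J']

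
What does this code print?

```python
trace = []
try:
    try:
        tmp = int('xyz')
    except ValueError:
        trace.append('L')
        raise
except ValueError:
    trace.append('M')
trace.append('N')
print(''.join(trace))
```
LMN

raise without argument re-raises current exception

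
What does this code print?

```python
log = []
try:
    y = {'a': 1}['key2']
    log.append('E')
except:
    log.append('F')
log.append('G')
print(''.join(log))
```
FG

Exception raised in try, caught by bare except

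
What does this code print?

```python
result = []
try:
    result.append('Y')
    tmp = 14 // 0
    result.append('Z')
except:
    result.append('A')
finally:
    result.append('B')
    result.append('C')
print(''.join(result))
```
YABC

Code before exception runs, then except, then all of finally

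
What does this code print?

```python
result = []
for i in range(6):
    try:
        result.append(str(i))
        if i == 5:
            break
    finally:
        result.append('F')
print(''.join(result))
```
0F1F2F3F4F5F

finally runs even when breaking out of loop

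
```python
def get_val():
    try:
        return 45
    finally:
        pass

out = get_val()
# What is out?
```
45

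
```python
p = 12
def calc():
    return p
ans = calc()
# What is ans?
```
12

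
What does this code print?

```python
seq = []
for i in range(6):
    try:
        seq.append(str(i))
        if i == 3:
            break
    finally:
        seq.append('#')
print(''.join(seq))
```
0#1#2#3#

finally runs even when breaking out of loop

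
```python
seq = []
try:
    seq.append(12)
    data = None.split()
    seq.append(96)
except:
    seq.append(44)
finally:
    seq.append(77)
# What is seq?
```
[12, 44, 77]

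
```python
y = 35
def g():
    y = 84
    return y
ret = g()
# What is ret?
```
84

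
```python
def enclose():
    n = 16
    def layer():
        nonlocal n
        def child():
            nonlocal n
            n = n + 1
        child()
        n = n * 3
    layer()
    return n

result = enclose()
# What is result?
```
51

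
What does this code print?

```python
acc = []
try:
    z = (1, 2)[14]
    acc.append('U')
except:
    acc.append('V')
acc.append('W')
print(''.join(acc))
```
VW

Exception raised in try, caught by bare except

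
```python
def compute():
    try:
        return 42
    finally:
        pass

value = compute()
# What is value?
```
42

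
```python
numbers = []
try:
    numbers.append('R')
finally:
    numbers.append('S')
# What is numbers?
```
['R', 'S']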